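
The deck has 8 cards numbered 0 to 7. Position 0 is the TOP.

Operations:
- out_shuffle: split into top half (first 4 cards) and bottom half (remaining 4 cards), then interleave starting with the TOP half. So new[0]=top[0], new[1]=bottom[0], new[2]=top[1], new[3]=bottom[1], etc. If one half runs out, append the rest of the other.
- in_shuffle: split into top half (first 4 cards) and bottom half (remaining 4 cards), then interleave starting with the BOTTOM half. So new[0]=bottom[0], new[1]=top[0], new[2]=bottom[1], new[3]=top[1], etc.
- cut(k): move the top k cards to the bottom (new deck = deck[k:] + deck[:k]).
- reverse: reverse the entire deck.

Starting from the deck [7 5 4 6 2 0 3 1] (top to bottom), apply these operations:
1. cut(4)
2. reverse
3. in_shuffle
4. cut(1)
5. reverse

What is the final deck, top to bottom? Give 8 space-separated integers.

Answer: 1 7 2 5 0 4 3 6

Derivation:
After op 1 (cut(4)): [2 0 3 1 7 5 4 6]
After op 2 (reverse): [6 4 5 7 1 3 0 2]
After op 3 (in_shuffle): [1 6 3 4 0 5 2 7]
After op 4 (cut(1)): [6 3 4 0 5 2 7 1]
After op 5 (reverse): [1 7 2 5 0 4 3 6]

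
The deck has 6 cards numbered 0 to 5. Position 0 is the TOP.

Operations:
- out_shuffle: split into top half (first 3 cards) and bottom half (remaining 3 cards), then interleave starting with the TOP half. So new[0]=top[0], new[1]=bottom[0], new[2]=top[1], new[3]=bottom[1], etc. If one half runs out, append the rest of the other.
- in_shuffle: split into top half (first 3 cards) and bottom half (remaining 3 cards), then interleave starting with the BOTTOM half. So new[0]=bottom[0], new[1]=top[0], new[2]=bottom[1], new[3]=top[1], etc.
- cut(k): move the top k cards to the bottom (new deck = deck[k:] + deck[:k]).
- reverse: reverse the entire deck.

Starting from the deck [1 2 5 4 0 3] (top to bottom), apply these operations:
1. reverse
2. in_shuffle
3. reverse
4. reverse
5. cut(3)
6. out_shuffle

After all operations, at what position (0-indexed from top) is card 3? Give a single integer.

After op 1 (reverse): [3 0 4 5 2 1]
After op 2 (in_shuffle): [5 3 2 0 1 4]
After op 3 (reverse): [4 1 0 2 3 5]
After op 4 (reverse): [5 3 2 0 1 4]
After op 5 (cut(3)): [0 1 4 5 3 2]
After op 6 (out_shuffle): [0 5 1 3 4 2]
Card 3 is at position 3.

Answer: 3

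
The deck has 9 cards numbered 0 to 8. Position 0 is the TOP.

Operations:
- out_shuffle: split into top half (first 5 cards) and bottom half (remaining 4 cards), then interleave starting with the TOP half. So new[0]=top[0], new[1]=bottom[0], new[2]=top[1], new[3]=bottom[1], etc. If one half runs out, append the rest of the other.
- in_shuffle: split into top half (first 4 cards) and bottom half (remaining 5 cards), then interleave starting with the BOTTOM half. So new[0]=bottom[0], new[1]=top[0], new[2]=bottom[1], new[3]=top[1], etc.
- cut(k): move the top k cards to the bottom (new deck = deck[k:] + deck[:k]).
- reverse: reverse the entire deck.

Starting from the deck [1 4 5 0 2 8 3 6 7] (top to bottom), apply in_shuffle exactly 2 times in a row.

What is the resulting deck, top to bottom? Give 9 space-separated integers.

After op 1 (in_shuffle): [2 1 8 4 3 5 6 0 7]
After op 2 (in_shuffle): [3 2 5 1 6 8 0 4 7]

Answer: 3 2 5 1 6 8 0 4 7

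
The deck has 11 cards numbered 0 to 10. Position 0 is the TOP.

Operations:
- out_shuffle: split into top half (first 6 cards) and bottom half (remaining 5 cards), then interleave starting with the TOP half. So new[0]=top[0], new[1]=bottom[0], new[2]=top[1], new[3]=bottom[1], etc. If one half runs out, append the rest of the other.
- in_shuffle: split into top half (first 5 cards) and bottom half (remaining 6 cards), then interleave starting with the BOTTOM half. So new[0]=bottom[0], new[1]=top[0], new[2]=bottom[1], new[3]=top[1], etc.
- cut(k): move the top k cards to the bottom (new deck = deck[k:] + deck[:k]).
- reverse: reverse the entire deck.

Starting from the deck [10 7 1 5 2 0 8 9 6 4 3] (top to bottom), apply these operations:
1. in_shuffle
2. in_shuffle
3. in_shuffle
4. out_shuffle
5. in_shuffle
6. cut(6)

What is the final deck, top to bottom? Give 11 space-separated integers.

After op 1 (in_shuffle): [0 10 8 7 9 1 6 5 4 2 3]
After op 2 (in_shuffle): [1 0 6 10 5 8 4 7 2 9 3]
After op 3 (in_shuffle): [8 1 4 0 7 6 2 10 9 5 3]
After op 4 (out_shuffle): [8 2 1 10 4 9 0 5 7 3 6]
After op 5 (in_shuffle): [9 8 0 2 5 1 7 10 3 4 6]
After op 6 (cut(6)): [7 10 3 4 6 9 8 0 2 5 1]

Answer: 7 10 3 4 6 9 8 0 2 5 1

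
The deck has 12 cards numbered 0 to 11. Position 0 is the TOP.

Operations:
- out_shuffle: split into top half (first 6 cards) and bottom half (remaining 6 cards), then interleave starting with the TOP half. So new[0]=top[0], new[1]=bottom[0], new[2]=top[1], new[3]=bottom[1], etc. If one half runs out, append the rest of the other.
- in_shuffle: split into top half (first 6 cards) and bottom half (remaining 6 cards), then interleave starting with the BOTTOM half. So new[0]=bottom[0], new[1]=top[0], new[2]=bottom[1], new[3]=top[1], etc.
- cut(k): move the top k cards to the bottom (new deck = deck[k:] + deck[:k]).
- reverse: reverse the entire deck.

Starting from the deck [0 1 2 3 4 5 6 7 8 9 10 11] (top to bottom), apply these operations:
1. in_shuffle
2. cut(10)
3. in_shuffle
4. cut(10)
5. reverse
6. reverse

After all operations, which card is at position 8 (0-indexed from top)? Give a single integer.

After op 1 (in_shuffle): [6 0 7 1 8 2 9 3 10 4 11 5]
After op 2 (cut(10)): [11 5 6 0 7 1 8 2 9 3 10 4]
After op 3 (in_shuffle): [8 11 2 5 9 6 3 0 10 7 4 1]
After op 4 (cut(10)): [4 1 8 11 2 5 9 6 3 0 10 7]
After op 5 (reverse): [7 10 0 3 6 9 5 2 11 8 1 4]
After op 6 (reverse): [4 1 8 11 2 5 9 6 3 0 10 7]
Position 8: card 3.

Answer: 3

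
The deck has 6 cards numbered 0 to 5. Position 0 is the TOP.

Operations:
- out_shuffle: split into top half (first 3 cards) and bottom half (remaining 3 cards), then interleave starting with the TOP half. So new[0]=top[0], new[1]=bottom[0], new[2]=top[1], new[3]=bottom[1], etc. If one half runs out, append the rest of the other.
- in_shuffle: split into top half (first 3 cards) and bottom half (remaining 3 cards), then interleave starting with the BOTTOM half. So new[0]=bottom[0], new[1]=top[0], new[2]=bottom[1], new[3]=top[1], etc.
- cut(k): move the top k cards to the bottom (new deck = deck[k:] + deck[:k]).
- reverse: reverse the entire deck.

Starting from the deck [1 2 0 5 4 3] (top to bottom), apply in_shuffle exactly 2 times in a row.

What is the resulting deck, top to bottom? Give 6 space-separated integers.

Answer: 2 5 3 1 0 4

Derivation:
After op 1 (in_shuffle): [5 1 4 2 3 0]
After op 2 (in_shuffle): [2 5 3 1 0 4]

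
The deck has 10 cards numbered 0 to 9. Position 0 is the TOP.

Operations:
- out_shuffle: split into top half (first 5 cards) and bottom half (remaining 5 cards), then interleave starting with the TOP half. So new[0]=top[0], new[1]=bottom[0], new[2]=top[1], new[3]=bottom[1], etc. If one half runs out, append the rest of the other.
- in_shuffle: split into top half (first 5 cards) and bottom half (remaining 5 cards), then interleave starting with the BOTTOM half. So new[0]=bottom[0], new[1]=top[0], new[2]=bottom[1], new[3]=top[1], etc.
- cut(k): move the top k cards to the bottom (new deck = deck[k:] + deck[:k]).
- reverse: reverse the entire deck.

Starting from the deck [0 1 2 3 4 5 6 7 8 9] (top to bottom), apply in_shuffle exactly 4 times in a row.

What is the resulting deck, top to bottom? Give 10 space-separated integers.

Answer: 8 6 4 2 0 9 7 5 3 1

Derivation:
After op 1 (in_shuffle): [5 0 6 1 7 2 8 3 9 4]
After op 2 (in_shuffle): [2 5 8 0 3 6 9 1 4 7]
After op 3 (in_shuffle): [6 2 9 5 1 8 4 0 7 3]
After op 4 (in_shuffle): [8 6 4 2 0 9 7 5 3 1]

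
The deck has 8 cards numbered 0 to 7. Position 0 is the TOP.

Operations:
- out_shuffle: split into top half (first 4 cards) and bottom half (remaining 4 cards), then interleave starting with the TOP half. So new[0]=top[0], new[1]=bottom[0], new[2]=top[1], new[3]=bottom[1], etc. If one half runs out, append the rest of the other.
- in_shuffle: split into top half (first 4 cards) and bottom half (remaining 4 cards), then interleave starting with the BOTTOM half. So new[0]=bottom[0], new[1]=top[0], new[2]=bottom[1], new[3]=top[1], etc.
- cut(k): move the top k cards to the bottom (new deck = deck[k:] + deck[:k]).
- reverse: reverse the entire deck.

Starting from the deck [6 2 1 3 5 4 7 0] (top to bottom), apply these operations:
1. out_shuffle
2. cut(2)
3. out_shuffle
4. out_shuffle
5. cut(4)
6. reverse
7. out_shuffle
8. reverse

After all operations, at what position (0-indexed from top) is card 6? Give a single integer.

Answer: 7

Derivation:
After op 1 (out_shuffle): [6 5 2 4 1 7 3 0]
After op 2 (cut(2)): [2 4 1 7 3 0 6 5]
After op 3 (out_shuffle): [2 3 4 0 1 6 7 5]
After op 4 (out_shuffle): [2 1 3 6 4 7 0 5]
After op 5 (cut(4)): [4 7 0 5 2 1 3 6]
After op 6 (reverse): [6 3 1 2 5 0 7 4]
After op 7 (out_shuffle): [6 5 3 0 1 7 2 4]
After op 8 (reverse): [4 2 7 1 0 3 5 6]
Card 6 is at position 7.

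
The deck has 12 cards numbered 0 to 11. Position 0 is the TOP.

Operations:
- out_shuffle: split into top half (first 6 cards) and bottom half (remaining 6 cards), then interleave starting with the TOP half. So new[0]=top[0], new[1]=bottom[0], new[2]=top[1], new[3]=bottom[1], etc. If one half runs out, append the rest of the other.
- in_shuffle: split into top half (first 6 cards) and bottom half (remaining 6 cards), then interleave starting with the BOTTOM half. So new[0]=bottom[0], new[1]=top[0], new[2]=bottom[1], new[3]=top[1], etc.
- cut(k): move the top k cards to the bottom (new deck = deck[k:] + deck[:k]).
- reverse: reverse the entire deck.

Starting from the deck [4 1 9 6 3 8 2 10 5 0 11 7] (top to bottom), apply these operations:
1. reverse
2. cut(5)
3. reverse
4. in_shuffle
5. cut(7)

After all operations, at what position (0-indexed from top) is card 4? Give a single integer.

Answer: 4

Derivation:
After op 1 (reverse): [7 11 0 5 10 2 8 3 6 9 1 4]
After op 2 (cut(5)): [2 8 3 6 9 1 4 7 11 0 5 10]
After op 3 (reverse): [10 5 0 11 7 4 1 9 6 3 8 2]
After op 4 (in_shuffle): [1 10 9 5 6 0 3 11 8 7 2 4]
After op 5 (cut(7)): [11 8 7 2 4 1 10 9 5 6 0 3]
Card 4 is at position 4.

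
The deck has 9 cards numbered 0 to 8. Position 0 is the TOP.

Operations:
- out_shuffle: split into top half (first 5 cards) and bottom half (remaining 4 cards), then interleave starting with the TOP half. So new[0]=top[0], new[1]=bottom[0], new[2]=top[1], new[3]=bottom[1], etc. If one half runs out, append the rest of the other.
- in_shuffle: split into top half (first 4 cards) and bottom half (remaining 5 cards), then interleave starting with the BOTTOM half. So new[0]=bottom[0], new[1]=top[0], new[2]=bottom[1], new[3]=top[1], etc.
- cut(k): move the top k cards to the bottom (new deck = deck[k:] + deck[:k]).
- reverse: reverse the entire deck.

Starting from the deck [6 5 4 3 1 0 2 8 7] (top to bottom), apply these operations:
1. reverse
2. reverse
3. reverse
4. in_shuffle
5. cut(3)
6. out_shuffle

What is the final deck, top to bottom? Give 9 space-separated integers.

After op 1 (reverse): [7 8 2 0 1 3 4 5 6]
After op 2 (reverse): [6 5 4 3 1 0 2 8 7]
After op 3 (reverse): [7 8 2 0 1 3 4 5 6]
After op 4 (in_shuffle): [1 7 3 8 4 2 5 0 6]
After op 5 (cut(3)): [8 4 2 5 0 6 1 7 3]
After op 6 (out_shuffle): [8 6 4 1 2 7 5 3 0]

Answer: 8 6 4 1 2 7 5 3 0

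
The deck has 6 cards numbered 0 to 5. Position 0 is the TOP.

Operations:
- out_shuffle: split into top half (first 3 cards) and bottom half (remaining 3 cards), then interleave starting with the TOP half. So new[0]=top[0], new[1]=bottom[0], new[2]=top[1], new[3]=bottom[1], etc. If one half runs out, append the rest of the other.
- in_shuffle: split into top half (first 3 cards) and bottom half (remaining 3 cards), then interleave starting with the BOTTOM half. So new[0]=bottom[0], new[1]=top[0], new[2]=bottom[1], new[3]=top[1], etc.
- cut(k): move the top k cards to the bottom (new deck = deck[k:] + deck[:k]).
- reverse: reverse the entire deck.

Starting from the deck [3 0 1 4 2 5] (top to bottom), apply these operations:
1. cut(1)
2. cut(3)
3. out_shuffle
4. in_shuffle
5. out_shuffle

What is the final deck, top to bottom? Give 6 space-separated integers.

Answer: 1 0 2 4 3 5

Derivation:
After op 1 (cut(1)): [0 1 4 2 5 3]
After op 2 (cut(3)): [2 5 3 0 1 4]
After op 3 (out_shuffle): [2 0 5 1 3 4]
After op 4 (in_shuffle): [1 2 3 0 4 5]
After op 5 (out_shuffle): [1 0 2 4 3 5]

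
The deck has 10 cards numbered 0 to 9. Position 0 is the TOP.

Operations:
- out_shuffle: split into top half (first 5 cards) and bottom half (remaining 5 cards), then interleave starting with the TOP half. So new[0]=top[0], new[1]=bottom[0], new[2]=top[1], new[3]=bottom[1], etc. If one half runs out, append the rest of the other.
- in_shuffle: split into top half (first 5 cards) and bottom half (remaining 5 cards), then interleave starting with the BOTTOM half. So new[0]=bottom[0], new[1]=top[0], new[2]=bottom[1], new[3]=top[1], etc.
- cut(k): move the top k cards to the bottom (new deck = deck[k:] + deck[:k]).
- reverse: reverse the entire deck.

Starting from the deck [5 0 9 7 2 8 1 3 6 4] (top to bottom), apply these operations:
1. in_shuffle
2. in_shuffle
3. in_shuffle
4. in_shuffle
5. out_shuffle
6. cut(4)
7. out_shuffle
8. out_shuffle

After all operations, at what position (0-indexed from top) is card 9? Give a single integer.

After op 1 (in_shuffle): [8 5 1 0 3 9 6 7 4 2]
After op 2 (in_shuffle): [9 8 6 5 7 1 4 0 2 3]
After op 3 (in_shuffle): [1 9 4 8 0 6 2 5 3 7]
After op 4 (in_shuffle): [6 1 2 9 5 4 3 8 7 0]
After op 5 (out_shuffle): [6 4 1 3 2 8 9 7 5 0]
After op 6 (cut(4)): [2 8 9 7 5 0 6 4 1 3]
After op 7 (out_shuffle): [2 0 8 6 9 4 7 1 5 3]
After op 8 (out_shuffle): [2 4 0 7 8 1 6 5 9 3]
Card 9 is at position 8.

Answer: 8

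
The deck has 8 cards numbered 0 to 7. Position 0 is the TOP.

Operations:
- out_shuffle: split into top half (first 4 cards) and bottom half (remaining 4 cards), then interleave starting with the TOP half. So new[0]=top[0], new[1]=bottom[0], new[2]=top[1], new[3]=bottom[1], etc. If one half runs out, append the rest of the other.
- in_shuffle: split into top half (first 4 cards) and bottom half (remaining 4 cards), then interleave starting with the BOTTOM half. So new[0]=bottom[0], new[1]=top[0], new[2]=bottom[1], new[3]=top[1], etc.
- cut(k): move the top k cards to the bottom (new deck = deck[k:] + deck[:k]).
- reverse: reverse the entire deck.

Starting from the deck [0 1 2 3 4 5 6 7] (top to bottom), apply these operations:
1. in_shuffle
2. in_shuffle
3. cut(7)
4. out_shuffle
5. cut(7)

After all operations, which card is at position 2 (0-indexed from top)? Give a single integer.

Answer: 0

Derivation:
After op 1 (in_shuffle): [4 0 5 1 6 2 7 3]
After op 2 (in_shuffle): [6 4 2 0 7 5 3 1]
After op 3 (cut(7)): [1 6 4 2 0 7 5 3]
After op 4 (out_shuffle): [1 0 6 7 4 5 2 3]
After op 5 (cut(7)): [3 1 0 6 7 4 5 2]
Position 2: card 0.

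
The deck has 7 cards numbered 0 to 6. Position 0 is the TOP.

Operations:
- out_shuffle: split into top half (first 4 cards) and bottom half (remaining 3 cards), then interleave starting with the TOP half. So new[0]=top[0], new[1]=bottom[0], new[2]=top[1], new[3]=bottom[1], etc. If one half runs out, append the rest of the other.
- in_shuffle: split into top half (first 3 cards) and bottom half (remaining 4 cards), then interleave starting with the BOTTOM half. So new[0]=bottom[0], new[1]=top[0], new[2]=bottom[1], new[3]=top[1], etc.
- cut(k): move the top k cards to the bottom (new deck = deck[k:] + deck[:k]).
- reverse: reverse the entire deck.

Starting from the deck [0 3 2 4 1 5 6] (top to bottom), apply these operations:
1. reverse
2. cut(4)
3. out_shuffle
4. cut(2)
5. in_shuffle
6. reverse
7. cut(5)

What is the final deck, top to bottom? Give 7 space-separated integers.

After op 1 (reverse): [6 5 1 4 2 3 0]
After op 2 (cut(4)): [2 3 0 6 5 1 4]
After op 3 (out_shuffle): [2 5 3 1 0 4 6]
After op 4 (cut(2)): [3 1 0 4 6 2 5]
After op 5 (in_shuffle): [4 3 6 1 2 0 5]
After op 6 (reverse): [5 0 2 1 6 3 4]
After op 7 (cut(5)): [3 4 5 0 2 1 6]

Answer: 3 4 5 0 2 1 6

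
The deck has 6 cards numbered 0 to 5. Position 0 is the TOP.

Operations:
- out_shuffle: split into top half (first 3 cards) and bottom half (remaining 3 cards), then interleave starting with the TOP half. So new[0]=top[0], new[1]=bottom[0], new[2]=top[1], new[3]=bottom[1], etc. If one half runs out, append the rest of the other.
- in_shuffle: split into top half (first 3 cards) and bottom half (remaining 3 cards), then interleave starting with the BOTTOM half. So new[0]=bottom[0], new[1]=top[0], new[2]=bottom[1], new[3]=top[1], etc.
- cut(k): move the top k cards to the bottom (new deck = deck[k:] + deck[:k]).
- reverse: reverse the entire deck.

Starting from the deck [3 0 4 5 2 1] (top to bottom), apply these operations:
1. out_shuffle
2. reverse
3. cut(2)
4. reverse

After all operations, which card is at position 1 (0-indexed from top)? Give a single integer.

After op 1 (out_shuffle): [3 5 0 2 4 1]
After op 2 (reverse): [1 4 2 0 5 3]
After op 3 (cut(2)): [2 0 5 3 1 4]
After op 4 (reverse): [4 1 3 5 0 2]
Position 1: card 1.

Answer: 1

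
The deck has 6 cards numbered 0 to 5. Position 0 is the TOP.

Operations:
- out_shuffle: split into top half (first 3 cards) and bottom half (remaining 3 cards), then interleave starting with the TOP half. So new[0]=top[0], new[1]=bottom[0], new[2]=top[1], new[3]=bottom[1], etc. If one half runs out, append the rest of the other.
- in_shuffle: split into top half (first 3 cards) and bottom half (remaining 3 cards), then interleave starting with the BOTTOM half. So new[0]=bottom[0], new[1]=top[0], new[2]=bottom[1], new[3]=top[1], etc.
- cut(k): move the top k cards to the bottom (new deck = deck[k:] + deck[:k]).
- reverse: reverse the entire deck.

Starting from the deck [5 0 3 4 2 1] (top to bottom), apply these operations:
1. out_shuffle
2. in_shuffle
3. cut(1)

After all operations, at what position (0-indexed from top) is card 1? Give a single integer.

After op 1 (out_shuffle): [5 4 0 2 3 1]
After op 2 (in_shuffle): [2 5 3 4 1 0]
After op 3 (cut(1)): [5 3 4 1 0 2]
Card 1 is at position 3.

Answer: 3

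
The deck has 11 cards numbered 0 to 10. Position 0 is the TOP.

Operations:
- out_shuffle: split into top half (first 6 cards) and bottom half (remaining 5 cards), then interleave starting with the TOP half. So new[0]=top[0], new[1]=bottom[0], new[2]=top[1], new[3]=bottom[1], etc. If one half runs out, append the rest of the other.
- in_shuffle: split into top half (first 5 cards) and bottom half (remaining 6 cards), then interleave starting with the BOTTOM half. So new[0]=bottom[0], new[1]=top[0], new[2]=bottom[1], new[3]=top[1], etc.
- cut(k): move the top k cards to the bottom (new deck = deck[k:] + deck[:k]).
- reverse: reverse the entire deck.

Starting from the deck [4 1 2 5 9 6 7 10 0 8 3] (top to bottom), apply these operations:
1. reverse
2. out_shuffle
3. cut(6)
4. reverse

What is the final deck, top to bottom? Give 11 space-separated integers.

After op 1 (reverse): [3 8 0 10 7 6 9 5 2 1 4]
After op 2 (out_shuffle): [3 9 8 5 0 2 10 1 7 4 6]
After op 3 (cut(6)): [10 1 7 4 6 3 9 8 5 0 2]
After op 4 (reverse): [2 0 5 8 9 3 6 4 7 1 10]

Answer: 2 0 5 8 9 3 6 4 7 1 10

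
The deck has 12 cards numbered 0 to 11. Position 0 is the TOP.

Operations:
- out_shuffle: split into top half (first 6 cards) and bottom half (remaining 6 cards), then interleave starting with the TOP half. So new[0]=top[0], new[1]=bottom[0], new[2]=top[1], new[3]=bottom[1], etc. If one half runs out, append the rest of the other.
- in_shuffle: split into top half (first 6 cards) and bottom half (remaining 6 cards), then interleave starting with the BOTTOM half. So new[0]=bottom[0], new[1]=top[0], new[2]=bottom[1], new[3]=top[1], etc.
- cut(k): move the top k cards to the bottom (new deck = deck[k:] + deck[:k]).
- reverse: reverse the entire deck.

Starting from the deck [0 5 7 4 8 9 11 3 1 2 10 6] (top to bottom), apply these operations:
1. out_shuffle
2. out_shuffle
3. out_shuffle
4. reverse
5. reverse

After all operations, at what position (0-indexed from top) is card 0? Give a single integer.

After op 1 (out_shuffle): [0 11 5 3 7 1 4 2 8 10 9 6]
After op 2 (out_shuffle): [0 4 11 2 5 8 3 10 7 9 1 6]
After op 3 (out_shuffle): [0 3 4 10 11 7 2 9 5 1 8 6]
After op 4 (reverse): [6 8 1 5 9 2 7 11 10 4 3 0]
After op 5 (reverse): [0 3 4 10 11 7 2 9 5 1 8 6]
Card 0 is at position 0.

Answer: 0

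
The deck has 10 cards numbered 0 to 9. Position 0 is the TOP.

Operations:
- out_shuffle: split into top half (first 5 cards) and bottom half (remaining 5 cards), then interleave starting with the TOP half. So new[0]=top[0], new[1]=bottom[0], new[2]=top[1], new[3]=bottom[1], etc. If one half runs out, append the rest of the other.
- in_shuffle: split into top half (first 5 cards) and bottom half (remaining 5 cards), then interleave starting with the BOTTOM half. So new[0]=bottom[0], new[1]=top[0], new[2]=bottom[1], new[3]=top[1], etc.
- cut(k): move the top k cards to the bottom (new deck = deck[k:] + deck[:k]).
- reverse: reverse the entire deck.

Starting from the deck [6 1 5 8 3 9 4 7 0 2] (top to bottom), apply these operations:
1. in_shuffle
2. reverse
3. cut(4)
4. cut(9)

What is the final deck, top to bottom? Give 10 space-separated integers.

Answer: 0 5 7 1 4 6 9 3 2 8

Derivation:
After op 1 (in_shuffle): [9 6 4 1 7 5 0 8 2 3]
After op 2 (reverse): [3 2 8 0 5 7 1 4 6 9]
After op 3 (cut(4)): [5 7 1 4 6 9 3 2 8 0]
After op 4 (cut(9)): [0 5 7 1 4 6 9 3 2 8]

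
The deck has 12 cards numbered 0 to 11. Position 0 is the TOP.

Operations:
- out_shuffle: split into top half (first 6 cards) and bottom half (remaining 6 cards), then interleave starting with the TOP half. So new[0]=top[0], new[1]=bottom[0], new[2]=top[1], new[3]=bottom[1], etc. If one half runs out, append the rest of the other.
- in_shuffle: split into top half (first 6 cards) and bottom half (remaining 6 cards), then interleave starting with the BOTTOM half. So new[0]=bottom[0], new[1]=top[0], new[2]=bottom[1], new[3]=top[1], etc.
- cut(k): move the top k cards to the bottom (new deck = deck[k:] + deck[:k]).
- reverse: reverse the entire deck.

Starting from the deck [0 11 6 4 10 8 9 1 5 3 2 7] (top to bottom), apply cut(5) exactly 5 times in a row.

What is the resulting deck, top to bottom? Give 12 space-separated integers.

Answer: 11 6 4 10 8 9 1 5 3 2 7 0

Derivation:
After op 1 (cut(5)): [8 9 1 5 3 2 7 0 11 6 4 10]
After op 2 (cut(5)): [2 7 0 11 6 4 10 8 9 1 5 3]
After op 3 (cut(5)): [4 10 8 9 1 5 3 2 7 0 11 6]
After op 4 (cut(5)): [5 3 2 7 0 11 6 4 10 8 9 1]
After op 5 (cut(5)): [11 6 4 10 8 9 1 5 3 2 7 0]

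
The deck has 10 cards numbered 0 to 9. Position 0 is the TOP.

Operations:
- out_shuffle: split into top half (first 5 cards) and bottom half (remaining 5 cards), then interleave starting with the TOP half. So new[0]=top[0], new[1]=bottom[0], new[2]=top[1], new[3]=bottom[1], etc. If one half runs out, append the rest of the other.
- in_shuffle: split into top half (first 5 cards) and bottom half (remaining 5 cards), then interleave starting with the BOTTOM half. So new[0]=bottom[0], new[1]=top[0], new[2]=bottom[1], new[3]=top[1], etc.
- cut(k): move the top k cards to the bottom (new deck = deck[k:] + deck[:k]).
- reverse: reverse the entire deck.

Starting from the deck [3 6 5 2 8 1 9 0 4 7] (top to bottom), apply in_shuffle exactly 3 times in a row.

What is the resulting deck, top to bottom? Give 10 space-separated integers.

Answer: 9 5 7 1 6 4 8 3 0 2

Derivation:
After op 1 (in_shuffle): [1 3 9 6 0 5 4 2 7 8]
After op 2 (in_shuffle): [5 1 4 3 2 9 7 6 8 0]
After op 3 (in_shuffle): [9 5 7 1 6 4 8 3 0 2]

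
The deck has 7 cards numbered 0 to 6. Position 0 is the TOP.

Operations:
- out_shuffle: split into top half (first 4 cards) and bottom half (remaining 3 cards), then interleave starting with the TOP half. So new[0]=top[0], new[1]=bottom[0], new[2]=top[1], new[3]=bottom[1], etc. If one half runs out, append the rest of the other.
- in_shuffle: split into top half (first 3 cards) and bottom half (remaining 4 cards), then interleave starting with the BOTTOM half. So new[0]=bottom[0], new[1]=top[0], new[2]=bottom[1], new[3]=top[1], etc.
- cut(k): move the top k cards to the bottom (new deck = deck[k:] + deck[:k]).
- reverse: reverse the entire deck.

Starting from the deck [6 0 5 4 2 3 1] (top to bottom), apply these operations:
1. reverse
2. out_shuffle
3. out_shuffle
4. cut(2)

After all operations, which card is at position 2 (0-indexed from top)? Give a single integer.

Answer: 3

Derivation:
After op 1 (reverse): [1 3 2 4 5 0 6]
After op 2 (out_shuffle): [1 5 3 0 2 6 4]
After op 3 (out_shuffle): [1 2 5 6 3 4 0]
After op 4 (cut(2)): [5 6 3 4 0 1 2]
Position 2: card 3.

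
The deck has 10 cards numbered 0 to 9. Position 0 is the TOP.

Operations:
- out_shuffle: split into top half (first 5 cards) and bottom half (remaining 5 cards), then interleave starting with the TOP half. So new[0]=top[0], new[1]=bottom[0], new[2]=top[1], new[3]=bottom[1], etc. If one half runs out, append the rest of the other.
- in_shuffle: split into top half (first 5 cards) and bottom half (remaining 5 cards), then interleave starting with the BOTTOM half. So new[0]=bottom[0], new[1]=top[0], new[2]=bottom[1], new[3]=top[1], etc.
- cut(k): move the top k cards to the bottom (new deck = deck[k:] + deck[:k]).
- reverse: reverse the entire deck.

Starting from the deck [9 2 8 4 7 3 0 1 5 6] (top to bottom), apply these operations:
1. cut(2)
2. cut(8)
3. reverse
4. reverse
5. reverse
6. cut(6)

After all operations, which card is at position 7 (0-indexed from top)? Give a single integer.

Answer: 0

Derivation:
After op 1 (cut(2)): [8 4 7 3 0 1 5 6 9 2]
After op 2 (cut(8)): [9 2 8 4 7 3 0 1 5 6]
After op 3 (reverse): [6 5 1 0 3 7 4 8 2 9]
After op 4 (reverse): [9 2 8 4 7 3 0 1 5 6]
After op 5 (reverse): [6 5 1 0 3 7 4 8 2 9]
After op 6 (cut(6)): [4 8 2 9 6 5 1 0 3 7]
Position 7: card 0.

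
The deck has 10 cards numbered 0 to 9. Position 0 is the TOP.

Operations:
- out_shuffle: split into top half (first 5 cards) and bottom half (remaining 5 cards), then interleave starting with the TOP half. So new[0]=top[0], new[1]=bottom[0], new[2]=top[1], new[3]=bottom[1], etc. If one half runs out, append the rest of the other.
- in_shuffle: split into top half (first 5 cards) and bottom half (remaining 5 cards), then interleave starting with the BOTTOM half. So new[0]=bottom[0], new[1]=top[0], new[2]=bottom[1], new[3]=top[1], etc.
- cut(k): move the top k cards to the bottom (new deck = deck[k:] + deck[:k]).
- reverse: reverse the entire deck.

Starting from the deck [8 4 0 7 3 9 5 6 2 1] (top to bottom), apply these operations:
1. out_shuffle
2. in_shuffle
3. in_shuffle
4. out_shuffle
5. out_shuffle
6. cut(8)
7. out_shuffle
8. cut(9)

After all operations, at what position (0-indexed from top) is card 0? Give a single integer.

After op 1 (out_shuffle): [8 9 4 5 0 6 7 2 3 1]
After op 2 (in_shuffle): [6 8 7 9 2 4 3 5 1 0]
After op 3 (in_shuffle): [4 6 3 8 5 7 1 9 0 2]
After op 4 (out_shuffle): [4 7 6 1 3 9 8 0 5 2]
After op 5 (out_shuffle): [4 9 7 8 6 0 1 5 3 2]
After op 6 (cut(8)): [3 2 4 9 7 8 6 0 1 5]
After op 7 (out_shuffle): [3 8 2 6 4 0 9 1 7 5]
After op 8 (cut(9)): [5 3 8 2 6 4 0 9 1 7]
Card 0 is at position 6.

Answer: 6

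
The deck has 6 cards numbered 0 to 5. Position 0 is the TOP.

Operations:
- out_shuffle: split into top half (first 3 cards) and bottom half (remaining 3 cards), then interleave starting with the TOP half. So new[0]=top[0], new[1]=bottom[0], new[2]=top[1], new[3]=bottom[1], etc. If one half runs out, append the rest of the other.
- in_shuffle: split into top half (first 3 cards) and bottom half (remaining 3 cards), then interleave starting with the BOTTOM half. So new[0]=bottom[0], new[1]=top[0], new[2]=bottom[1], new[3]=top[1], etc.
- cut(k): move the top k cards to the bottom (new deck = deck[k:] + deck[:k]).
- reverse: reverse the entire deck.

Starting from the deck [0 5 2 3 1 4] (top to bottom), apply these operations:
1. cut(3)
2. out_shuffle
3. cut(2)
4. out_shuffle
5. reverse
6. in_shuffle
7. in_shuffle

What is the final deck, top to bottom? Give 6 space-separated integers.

After op 1 (cut(3)): [3 1 4 0 5 2]
After op 2 (out_shuffle): [3 0 1 5 4 2]
After op 3 (cut(2)): [1 5 4 2 3 0]
After op 4 (out_shuffle): [1 2 5 3 4 0]
After op 5 (reverse): [0 4 3 5 2 1]
After op 6 (in_shuffle): [5 0 2 4 1 3]
After op 7 (in_shuffle): [4 5 1 0 3 2]

Answer: 4 5 1 0 3 2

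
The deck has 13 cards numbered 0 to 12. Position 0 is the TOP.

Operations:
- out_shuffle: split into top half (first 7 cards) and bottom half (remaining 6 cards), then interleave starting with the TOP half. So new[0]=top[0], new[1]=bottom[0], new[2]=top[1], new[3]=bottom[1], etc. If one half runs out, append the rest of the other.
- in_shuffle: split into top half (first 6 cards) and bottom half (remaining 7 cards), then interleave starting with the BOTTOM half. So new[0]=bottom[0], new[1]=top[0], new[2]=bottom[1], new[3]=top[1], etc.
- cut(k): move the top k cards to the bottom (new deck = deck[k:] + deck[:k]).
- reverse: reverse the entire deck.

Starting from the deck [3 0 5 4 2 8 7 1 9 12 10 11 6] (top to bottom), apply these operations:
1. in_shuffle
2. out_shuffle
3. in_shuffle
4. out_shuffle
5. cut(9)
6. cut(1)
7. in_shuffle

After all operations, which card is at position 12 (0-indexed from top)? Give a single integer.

After op 1 (in_shuffle): [7 3 1 0 9 5 12 4 10 2 11 8 6]
After op 2 (out_shuffle): [7 4 3 10 1 2 0 11 9 8 5 6 12]
After op 3 (in_shuffle): [0 7 11 4 9 3 8 10 5 1 6 2 12]
After op 4 (out_shuffle): [0 10 7 5 11 1 4 6 9 2 3 12 8]
After op 5 (cut(9)): [2 3 12 8 0 10 7 5 11 1 4 6 9]
After op 6 (cut(1)): [3 12 8 0 10 7 5 11 1 4 6 9 2]
After op 7 (in_shuffle): [5 3 11 12 1 8 4 0 6 10 9 7 2]
Position 12: card 2.

Answer: 2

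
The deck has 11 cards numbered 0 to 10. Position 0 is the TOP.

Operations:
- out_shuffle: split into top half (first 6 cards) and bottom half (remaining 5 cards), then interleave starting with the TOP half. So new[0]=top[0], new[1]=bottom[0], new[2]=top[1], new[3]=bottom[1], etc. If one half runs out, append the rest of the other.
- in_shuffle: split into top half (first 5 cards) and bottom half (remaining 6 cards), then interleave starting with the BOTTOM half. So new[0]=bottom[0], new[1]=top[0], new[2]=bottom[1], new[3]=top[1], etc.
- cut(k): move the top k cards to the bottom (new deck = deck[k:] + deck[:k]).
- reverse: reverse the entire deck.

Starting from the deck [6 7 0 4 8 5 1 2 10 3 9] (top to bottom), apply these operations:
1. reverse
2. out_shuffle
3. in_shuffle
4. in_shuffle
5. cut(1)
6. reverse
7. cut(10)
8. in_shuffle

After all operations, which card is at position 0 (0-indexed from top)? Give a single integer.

After op 1 (reverse): [9 3 10 2 1 5 8 4 0 7 6]
After op 2 (out_shuffle): [9 8 3 4 10 0 2 7 1 6 5]
After op 3 (in_shuffle): [0 9 2 8 7 3 1 4 6 10 5]
After op 4 (in_shuffle): [3 0 1 9 4 2 6 8 10 7 5]
After op 5 (cut(1)): [0 1 9 4 2 6 8 10 7 5 3]
After op 6 (reverse): [3 5 7 10 8 6 2 4 9 1 0]
After op 7 (cut(10)): [0 3 5 7 10 8 6 2 4 9 1]
After op 8 (in_shuffle): [8 0 6 3 2 5 4 7 9 10 1]
Position 0: card 8.

Answer: 8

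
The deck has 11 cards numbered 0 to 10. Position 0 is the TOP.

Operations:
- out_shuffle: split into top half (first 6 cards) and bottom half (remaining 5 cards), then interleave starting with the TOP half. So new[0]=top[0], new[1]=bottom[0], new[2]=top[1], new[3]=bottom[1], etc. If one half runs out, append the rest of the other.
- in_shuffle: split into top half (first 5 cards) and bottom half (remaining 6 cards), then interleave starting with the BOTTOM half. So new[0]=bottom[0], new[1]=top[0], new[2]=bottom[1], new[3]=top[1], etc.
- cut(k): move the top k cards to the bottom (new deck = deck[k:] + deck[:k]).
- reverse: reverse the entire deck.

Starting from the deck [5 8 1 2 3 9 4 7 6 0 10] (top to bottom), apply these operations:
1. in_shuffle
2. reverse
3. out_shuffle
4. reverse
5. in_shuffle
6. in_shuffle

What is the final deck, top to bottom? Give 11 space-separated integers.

Answer: 6 4 3 1 5 0 7 9 2 8 10

Derivation:
After op 1 (in_shuffle): [9 5 4 8 7 1 6 2 0 3 10]
After op 2 (reverse): [10 3 0 2 6 1 7 8 4 5 9]
After op 3 (out_shuffle): [10 7 3 8 0 4 2 5 6 9 1]
After op 4 (reverse): [1 9 6 5 2 4 0 8 3 7 10]
After op 5 (in_shuffle): [4 1 0 9 8 6 3 5 7 2 10]
After op 6 (in_shuffle): [6 4 3 1 5 0 7 9 2 8 10]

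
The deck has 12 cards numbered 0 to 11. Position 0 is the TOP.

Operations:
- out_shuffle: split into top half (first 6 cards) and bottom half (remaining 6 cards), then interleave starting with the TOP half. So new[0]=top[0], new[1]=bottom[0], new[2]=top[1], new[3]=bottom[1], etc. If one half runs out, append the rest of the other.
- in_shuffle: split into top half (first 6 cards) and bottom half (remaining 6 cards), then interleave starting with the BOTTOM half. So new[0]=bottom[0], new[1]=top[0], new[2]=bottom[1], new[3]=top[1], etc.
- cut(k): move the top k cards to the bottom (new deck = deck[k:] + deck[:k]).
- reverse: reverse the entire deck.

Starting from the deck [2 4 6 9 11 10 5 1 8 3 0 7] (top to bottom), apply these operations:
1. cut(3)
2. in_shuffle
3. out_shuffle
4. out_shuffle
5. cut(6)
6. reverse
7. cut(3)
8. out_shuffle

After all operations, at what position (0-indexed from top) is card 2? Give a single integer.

Answer: 0

Derivation:
After op 1 (cut(3)): [9 11 10 5 1 8 3 0 7 2 4 6]
After op 2 (in_shuffle): [3 9 0 11 7 10 2 5 4 1 6 8]
After op 3 (out_shuffle): [3 2 9 5 0 4 11 1 7 6 10 8]
After op 4 (out_shuffle): [3 11 2 1 9 7 5 6 0 10 4 8]
After op 5 (cut(6)): [5 6 0 10 4 8 3 11 2 1 9 7]
After op 6 (reverse): [7 9 1 2 11 3 8 4 10 0 6 5]
After op 7 (cut(3)): [2 11 3 8 4 10 0 6 5 7 9 1]
After op 8 (out_shuffle): [2 0 11 6 3 5 8 7 4 9 10 1]
Card 2 is at position 0.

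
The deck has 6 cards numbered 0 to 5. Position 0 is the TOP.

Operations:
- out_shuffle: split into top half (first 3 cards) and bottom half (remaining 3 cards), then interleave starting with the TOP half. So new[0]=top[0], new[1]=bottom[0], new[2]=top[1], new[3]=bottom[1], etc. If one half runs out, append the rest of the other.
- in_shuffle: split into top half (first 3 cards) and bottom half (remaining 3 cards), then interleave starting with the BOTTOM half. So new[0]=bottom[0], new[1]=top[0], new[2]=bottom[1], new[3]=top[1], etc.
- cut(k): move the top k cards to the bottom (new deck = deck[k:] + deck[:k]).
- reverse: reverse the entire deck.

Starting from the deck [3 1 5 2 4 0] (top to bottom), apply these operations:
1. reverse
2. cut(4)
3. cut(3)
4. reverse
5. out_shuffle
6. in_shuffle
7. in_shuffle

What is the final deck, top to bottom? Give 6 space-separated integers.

After op 1 (reverse): [0 4 2 5 1 3]
After op 2 (cut(4)): [1 3 0 4 2 5]
After op 3 (cut(3)): [4 2 5 1 3 0]
After op 4 (reverse): [0 3 1 5 2 4]
After op 5 (out_shuffle): [0 5 3 2 1 4]
After op 6 (in_shuffle): [2 0 1 5 4 3]
After op 7 (in_shuffle): [5 2 4 0 3 1]

Answer: 5 2 4 0 3 1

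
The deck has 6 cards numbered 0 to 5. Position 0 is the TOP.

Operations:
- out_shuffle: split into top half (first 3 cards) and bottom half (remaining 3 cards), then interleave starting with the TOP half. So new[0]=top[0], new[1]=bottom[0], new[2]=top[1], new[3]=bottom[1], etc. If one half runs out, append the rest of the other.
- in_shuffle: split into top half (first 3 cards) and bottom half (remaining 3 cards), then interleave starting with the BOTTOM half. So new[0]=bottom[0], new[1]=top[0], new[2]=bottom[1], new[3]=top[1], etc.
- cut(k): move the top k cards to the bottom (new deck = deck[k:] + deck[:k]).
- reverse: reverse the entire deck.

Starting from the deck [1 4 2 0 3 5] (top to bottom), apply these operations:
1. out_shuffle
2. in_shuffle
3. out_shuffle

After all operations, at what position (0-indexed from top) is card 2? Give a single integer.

Answer: 4

Derivation:
After op 1 (out_shuffle): [1 0 4 3 2 5]
After op 2 (in_shuffle): [3 1 2 0 5 4]
After op 3 (out_shuffle): [3 0 1 5 2 4]
Card 2 is at position 4.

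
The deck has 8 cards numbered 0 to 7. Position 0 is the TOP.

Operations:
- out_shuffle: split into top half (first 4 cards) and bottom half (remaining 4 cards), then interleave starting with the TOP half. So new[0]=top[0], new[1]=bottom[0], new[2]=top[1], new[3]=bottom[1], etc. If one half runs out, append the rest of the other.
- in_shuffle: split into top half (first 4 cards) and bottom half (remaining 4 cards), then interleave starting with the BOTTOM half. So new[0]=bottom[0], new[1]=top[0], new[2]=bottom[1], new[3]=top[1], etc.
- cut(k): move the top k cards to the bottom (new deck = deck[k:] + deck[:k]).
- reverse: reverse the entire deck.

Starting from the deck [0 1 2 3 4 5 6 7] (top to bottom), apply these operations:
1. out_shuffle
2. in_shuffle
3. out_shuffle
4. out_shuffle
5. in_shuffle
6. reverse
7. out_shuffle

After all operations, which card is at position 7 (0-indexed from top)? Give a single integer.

Answer: 0

Derivation:
After op 1 (out_shuffle): [0 4 1 5 2 6 3 7]
After op 2 (in_shuffle): [2 0 6 4 3 1 7 5]
After op 3 (out_shuffle): [2 3 0 1 6 7 4 5]
After op 4 (out_shuffle): [2 6 3 7 0 4 1 5]
After op 5 (in_shuffle): [0 2 4 6 1 3 5 7]
After op 6 (reverse): [7 5 3 1 6 4 2 0]
After op 7 (out_shuffle): [7 6 5 4 3 2 1 0]
Position 7: card 0.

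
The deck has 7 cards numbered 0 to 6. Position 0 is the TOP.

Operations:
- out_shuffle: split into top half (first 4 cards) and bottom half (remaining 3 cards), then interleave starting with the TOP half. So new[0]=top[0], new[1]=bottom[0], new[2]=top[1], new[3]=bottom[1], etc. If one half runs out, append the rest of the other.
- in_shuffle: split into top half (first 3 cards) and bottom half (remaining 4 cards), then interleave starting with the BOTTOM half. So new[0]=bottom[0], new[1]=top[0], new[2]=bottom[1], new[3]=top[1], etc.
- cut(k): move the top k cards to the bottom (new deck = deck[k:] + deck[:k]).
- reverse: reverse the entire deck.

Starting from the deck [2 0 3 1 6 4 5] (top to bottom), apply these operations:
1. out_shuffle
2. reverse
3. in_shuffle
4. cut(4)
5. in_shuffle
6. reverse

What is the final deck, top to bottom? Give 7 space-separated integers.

Answer: 5 2 0 3 1 6 4

Derivation:
After op 1 (out_shuffle): [2 6 0 4 3 5 1]
After op 2 (reverse): [1 5 3 4 0 6 2]
After op 3 (in_shuffle): [4 1 0 5 6 3 2]
After op 4 (cut(4)): [6 3 2 4 1 0 5]
After op 5 (in_shuffle): [4 6 1 3 0 2 5]
After op 6 (reverse): [5 2 0 3 1 6 4]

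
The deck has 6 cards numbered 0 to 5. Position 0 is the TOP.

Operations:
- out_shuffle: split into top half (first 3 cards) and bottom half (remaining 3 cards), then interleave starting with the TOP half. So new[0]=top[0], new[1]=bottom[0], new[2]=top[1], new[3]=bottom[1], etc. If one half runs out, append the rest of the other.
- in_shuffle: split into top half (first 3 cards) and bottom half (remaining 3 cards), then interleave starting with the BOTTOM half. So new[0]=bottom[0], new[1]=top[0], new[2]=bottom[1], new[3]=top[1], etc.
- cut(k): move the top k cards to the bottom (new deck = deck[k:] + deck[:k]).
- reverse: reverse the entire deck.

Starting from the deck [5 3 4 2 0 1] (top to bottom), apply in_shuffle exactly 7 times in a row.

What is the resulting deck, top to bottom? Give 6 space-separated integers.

Answer: 2 5 0 3 1 4

Derivation:
After op 1 (in_shuffle): [2 5 0 3 1 4]
After op 2 (in_shuffle): [3 2 1 5 4 0]
After op 3 (in_shuffle): [5 3 4 2 0 1]
After op 4 (in_shuffle): [2 5 0 3 1 4]
After op 5 (in_shuffle): [3 2 1 5 4 0]
After op 6 (in_shuffle): [5 3 4 2 0 1]
After op 7 (in_shuffle): [2 5 0 3 1 4]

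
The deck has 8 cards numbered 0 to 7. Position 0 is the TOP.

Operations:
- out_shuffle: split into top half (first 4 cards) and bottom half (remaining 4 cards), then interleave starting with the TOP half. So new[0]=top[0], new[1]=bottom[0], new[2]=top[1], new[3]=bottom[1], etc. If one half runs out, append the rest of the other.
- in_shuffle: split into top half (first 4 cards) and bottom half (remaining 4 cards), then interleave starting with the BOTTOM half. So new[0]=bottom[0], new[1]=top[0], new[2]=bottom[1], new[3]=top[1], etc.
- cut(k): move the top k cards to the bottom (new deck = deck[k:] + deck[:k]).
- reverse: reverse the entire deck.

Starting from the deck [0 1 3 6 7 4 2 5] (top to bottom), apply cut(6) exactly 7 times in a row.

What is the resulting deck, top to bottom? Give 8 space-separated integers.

After op 1 (cut(6)): [2 5 0 1 3 6 7 4]
After op 2 (cut(6)): [7 4 2 5 0 1 3 6]
After op 3 (cut(6)): [3 6 7 4 2 5 0 1]
After op 4 (cut(6)): [0 1 3 6 7 4 2 5]
After op 5 (cut(6)): [2 5 0 1 3 6 7 4]
After op 6 (cut(6)): [7 4 2 5 0 1 3 6]
After op 7 (cut(6)): [3 6 7 4 2 5 0 1]

Answer: 3 6 7 4 2 5 0 1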